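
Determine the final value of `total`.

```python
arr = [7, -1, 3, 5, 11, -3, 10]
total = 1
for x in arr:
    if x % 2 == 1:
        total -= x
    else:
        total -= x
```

x=7: odd, total = 1-7 = -6
x=-1: odd, total = (-6)-(-1) = -5
x=3: odd, total = (-5)-3 = -8
x=5: odd, total = (-8)-5 = -13
x=11: odd, total = (-13)-11 = -24
x=-3: odd, total = (-24)-(-3) = -21
x=10: not odd, total = (-21)-10 = -31

-31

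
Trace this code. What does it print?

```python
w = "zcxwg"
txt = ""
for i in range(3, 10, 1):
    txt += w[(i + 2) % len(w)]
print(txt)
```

zcxwgzc

i=3: add w[0]='z' → 'z'
i=4: add w[1]='c' → 'zc'
i=5: add w[2]='x' → 'zcx'
i=6: add w[3]='w' → 'zcxw'
i=7: add w[4]='g' → 'zcxwg'
i=8: add w[0]='z' → 'zcxwgz'
i=9: add w[1]='c' → 'zcxwgzc'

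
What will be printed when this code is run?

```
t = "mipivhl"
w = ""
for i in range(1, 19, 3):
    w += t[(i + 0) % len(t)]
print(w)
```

ivmilp

i=1: add t[1]='i' → 'i'
i=4: add t[4]='v' → 'iv'
i=7: add t[0]='m' → 'ivm'
i=10: add t[3]='i' → 'ivmi'
i=13: add t[6]='l' → 'ivmil'
i=16: add t[2]='p' → 'ivmilp'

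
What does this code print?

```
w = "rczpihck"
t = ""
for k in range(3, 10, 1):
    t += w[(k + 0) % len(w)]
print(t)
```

k=3: add w[3]='p' → 'p'
k=4: add w[4]='i' → 'pi'
k=5: add w[5]='h' → 'pih'
k=6: add w[6]='c' → 'pihc'
k=7: add w[7]='k' → 'pihck'
k=8: add w[0]='r' → 'pihckr'
k=9: add w[1]='c' → 'pihckrc'

pihckrc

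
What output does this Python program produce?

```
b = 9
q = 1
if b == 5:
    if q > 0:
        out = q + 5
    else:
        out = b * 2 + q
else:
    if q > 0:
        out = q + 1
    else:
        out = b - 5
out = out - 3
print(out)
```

-1

b=9, q=1
b == 5 is False; q > 0 is True
→ out = q + 1 = 2
out = 2-3 = -1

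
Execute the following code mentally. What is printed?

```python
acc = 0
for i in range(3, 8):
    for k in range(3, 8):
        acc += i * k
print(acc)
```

i=3,k=3: acc = 0+9 = 9
i=3,k=4: acc = 9+12 = 21
i=3,k=5: acc = 21+15 = 36
i=3,k=6: acc = 36+18 = 54
i=3,k=7: acc = 54+21 = 75
i=4,k=3: acc = 75+12 = 87
i=4,k=4: acc = 87+16 = 103
i=4,k=5: acc = 103+20 = 123
i=4,k=6: acc = 123+24 = 147
i=4,k=7: acc = 147+28 = 175
i=5,k=3: acc = 175+15 = 190
i=5,k=4: acc = 190+20 = 210
i=5,k=5: acc = 210+25 = 235
i=5,k=6: acc = 235+30 = 265
i=5,k=7: acc = 265+35 = 300
i=6,k=3: acc = 300+18 = 318
i=6,k=4: acc = 318+24 = 342
i=6,k=5: acc = 342+30 = 372
i=6,k=6: acc = 372+36 = 408
i=6,k=7: acc = 408+42 = 450
i=7,k=3: acc = 450+21 = 471
i=7,k=4: acc = 471+28 = 499
i=7,k=5: acc = 499+35 = 534
i=7,k=6: acc = 534+42 = 576
i=7,k=7: acc = 576+49 = 625

625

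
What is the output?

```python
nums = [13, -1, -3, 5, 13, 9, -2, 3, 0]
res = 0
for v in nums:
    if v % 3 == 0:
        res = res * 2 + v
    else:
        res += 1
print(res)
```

v=13: not %3==0, res = 0+1 = 1
v=-1: not %3==0, res = 1+1 = 2
v=-3: %3==0, res = 2*2+(-3) = 1
v=5: not %3==0, res = 1+1 = 2
v=13: not %3==0, res = 2+1 = 3
v=9: %3==0, res = 3*2+9 = 15
v=-2: not %3==0, res = 15+1 = 16
v=3: %3==0, res = 16*2+3 = 35
v=0: %3==0, res = 35*2+0 = 70

70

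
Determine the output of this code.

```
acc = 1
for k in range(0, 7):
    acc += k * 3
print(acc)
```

64

k=0: acc = 1+0*3 = 1
k=1: acc = 1+1*3 = 4
k=2: acc = 4+2*3 = 10
k=3: acc = 10+3*3 = 19
k=4: acc = 19+4*3 = 31
k=5: acc = 31+5*3 = 46
k=6: acc = 46+6*3 = 64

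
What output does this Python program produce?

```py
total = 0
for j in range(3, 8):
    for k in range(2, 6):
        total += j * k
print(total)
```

j=3,k=2: total = 0+6 = 6
j=3,k=3: total = 6+9 = 15
j=3,k=4: total = 15+12 = 27
j=3,k=5: total = 27+15 = 42
j=4,k=2: total = 42+8 = 50
j=4,k=3: total = 50+12 = 62
j=4,k=4: total = 62+16 = 78
j=4,k=5: total = 78+20 = 98
j=5,k=2: total = 98+10 = 108
j=5,k=3: total = 108+15 = 123
j=5,k=4: total = 123+20 = 143
j=5,k=5: total = 143+25 = 168
j=6,k=2: total = 168+12 = 180
j=6,k=3: total = 180+18 = 198
j=6,k=4: total = 198+24 = 222
j=6,k=5: total = 222+30 = 252
j=7,k=2: total = 252+14 = 266
j=7,k=3: total = 266+21 = 287
j=7,k=4: total = 287+28 = 315
j=7,k=5: total = 315+35 = 350

350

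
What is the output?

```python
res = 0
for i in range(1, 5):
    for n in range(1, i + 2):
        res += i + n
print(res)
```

74

i=1,n=1: res = 0+2 = 2
i=1,n=2: res = 2+3 = 5
i=2,n=1: res = 5+3 = 8
i=2,n=2: res = 8+4 = 12
i=2,n=3: res = 12+5 = 17
i=3,n=1: res = 17+4 = 21
i=3,n=2: res = 21+5 = 26
i=3,n=3: res = 26+6 = 32
i=3,n=4: res = 32+7 = 39
i=4,n=1: res = 39+5 = 44
i=4,n=2: res = 44+6 = 50
i=4,n=3: res = 50+7 = 57
i=4,n=4: res = 57+8 = 65
i=4,n=5: res = 65+9 = 74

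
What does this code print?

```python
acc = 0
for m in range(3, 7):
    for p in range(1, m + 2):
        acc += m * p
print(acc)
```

m=3,p=1: acc = 0+3 = 3
m=3,p=2: acc = 3+6 = 9
m=3,p=3: acc = 9+9 = 18
m=3,p=4: acc = 18+12 = 30
m=4,p=1: acc = 30+4 = 34
m=4,p=2: acc = 34+8 = 42
m=4,p=3: acc = 42+12 = 54
m=4,p=4: acc = 54+16 = 70
m=4,p=5: acc = 70+20 = 90
m=5,p=1: acc = 90+5 = 95
m=5,p=2: acc = 95+10 = 105
m=5,p=3: acc = 105+15 = 120
m=5,p=4: acc = 120+20 = 140
m=5,p=5: acc = 140+25 = 165
m=5,p=6: acc = 165+30 = 195
m=6,p=1: acc = 195+6 = 201
m=6,p=2: acc = 201+12 = 213
m=6,p=3: acc = 213+18 = 231
m=6,p=4: acc = 231+24 = 255
m=6,p=5: acc = 255+30 = 285
m=6,p=6: acc = 285+36 = 321
m=6,p=7: acc = 321+42 = 363

363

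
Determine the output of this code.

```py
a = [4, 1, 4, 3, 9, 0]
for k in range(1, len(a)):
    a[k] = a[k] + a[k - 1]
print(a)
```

k=1: a[1] = 1+4 = 5 → [4, 5, 4, 3, 9, 0]
k=2: a[2] = 4+5 = 9 → [4, 5, 9, 3, 9, 0]
k=3: a[3] = 3+9 = 12 → [4, 5, 9, 12, 9, 0]
k=4: a[4] = 9+12 = 21 → [4, 5, 9, 12, 21, 0]
k=5: a[5] = 0+21 = 21 → [4, 5, 9, 12, 21, 21]

[4, 5, 9, 12, 21, 21]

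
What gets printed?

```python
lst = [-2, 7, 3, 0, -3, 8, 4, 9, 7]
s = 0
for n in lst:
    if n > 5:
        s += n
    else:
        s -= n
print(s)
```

29

n=-2: not >5, s = 0-(-2) = 2
n=7: >5, s = 2+7 = 9
n=3: not >5, s = 9-3 = 6
n=0: not >5, s = 6-0 = 6
n=-3: not >5, s = 6-(-3) = 9
n=8: >5, s = 9+8 = 17
n=4: not >5, s = 17-4 = 13
n=9: >5, s = 13+9 = 22
n=7: >5, s = 22+7 = 29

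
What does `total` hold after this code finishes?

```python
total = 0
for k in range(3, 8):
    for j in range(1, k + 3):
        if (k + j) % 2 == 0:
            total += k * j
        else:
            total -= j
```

k=3,j=1: even sum, total = 0+3 = 3
k=3,j=2: odd sum, total = 3-2 = 1
k=3,j=3: even sum, total = 1+9 = 10
k=3,j=4: odd sum, total = 10-4 = 6
k=3,j=5: even sum, total = 6+15 = 21
k=4,j=1: odd sum, total = 21-1 = 20
k=4,j=2: even sum, total = 20+8 = 28
k=4,j=3: odd sum, total = 28-3 = 25
k=4,j=4: even sum, total = 25+16 = 41
k=4,j=5: odd sum, total = 41-5 = 36
k=4,j=6: even sum, total = 36+24 = 60
k=5,j=1: even sum, total = 60+5 = 65
k=5,j=2: odd sum, total = 65-2 = 63
k=5,j=3: even sum, total = 63+15 = 78
k=5,j=4: odd sum, total = 78-4 = 74
k=5,j=5: even sum, total = 74+25 = 99
k=5,j=6: odd sum, total = 99-6 = 93
k=5,j=7: even sum, total = 93+35 = 128
k=6,j=1: odd sum, total = 128-1 = 127
k=6,j=2: even sum, total = 127+12 = 139
k=6,j=3: odd sum, total = 139-3 = 136
k=6,j=4: even sum, total = 136+24 = 160
k=6,j=5: odd sum, total = 160-5 = 155
k=6,j=6: even sum, total = 155+36 = 191
k=6,j=7: odd sum, total = 191-7 = 184
k=6,j=8: even sum, total = 184+48 = 232
k=7,j=1: even sum, total = 232+7 = 239
k=7,j=2: odd sum, total = 239-2 = 237
k=7,j=3: even sum, total = 237+21 = 258
k=7,j=4: odd sum, total = 258-4 = 254
k=7,j=5: even sum, total = 254+35 = 289
k=7,j=6: odd sum, total = 289-6 = 283
k=7,j=7: even sum, total = 283+49 = 332
k=7,j=8: odd sum, total = 332-8 = 324
k=7,j=9: even sum, total = 324+63 = 387

387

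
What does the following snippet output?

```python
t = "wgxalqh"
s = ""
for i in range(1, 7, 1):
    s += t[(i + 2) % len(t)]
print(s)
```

i=1: add t[3]='a' → 'a'
i=2: add t[4]='l' → 'al'
i=3: add t[5]='q' → 'alq'
i=4: add t[6]='h' → 'alqh'
i=5: add t[0]='w' → 'alqhw'
i=6: add t[1]='g' → 'alqhwg'

alqhwg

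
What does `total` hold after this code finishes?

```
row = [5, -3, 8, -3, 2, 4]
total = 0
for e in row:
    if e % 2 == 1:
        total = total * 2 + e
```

11

e=5: odd, total = 0*2+5 = 5
e=-3: odd, total = 5*2+(-3) = 7
e=8: not odd
e=-3: odd, total = 7*2+(-3) = 11
e=2: not odd
e=4: not odd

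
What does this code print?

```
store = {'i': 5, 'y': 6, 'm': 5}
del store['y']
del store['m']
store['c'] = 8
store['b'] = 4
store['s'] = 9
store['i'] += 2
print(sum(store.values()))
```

del 'y' → {'i': 5, 'm': 5}
del 'm' → {'i': 5}
store['c'] = 8 → {'i': 5, 'c': 8}
store['b'] = 4 → {'i': 5, 'c': 8, 'b': 4}
store['s'] = 9 → {'i': 5, 'c': 8, 'b': 4, 's': 9}
store['i'] = 5+2 = 7 → {'i': 7, 'c': 8, 'b': 4, 's': 9}
sum of values = 28

28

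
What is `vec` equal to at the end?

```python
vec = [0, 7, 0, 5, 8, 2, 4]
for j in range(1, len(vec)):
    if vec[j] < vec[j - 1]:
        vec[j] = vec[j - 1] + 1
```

j=1: 7>=0, unchanged → [0, 7, 0, 5, 8, 2, 4]
j=2: 0<7, vec[2] = 7+1 = 8 → [0, 7, 8, 5, 8, 2, 4]
j=3: 5<8, vec[3] = 8+1 = 9 → [0, 7, 8, 9, 8, 2, 4]
j=4: 8<9, vec[4] = 9+1 = 10 → [0, 7, 8, 9, 10, 2, 4]
j=5: 2<10, vec[5] = 10+1 = 11 → [0, 7, 8, 9, 10, 11, 4]
j=6: 4<11, vec[6] = 11+1 = 12 → [0, 7, 8, 9, 10, 11, 12]

[0, 7, 8, 9, 10, 11, 12]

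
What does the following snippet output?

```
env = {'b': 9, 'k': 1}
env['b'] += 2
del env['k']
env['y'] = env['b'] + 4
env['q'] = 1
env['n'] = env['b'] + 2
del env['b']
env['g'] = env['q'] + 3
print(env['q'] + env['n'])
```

14

env['b'] = 9+2 = 11 → {'b': 11, 'k': 1}
del 'k' → {'b': 11}
env['y'] = env['b']+4 = 15 → {'b': 11, 'y': 15}
env['q'] = 1 → {'b': 11, 'y': 15, 'q': 1}
env['n'] = env['b']+2 = 13 → {'b': 11, 'y': 15, 'q': 1, 'n': 13}
del 'b' → {'y': 15, 'q': 1, 'n': 13}
env['g'] = env['q']+3 = 4 → {'y': 15, 'q': 1, 'n': 13, 'g': 4}
env['q']+env['n'] = 1+13 = 14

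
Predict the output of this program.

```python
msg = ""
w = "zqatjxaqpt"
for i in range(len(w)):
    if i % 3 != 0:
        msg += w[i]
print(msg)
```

qajxqp

i=0: skip
i=1: add 'q' → 'q'
i=2: add 'a' → 'qa'
i=3: skip
i=4: add 'j' → 'qaj'
i=5: add 'x' → 'qajx'
i=6: skip
i=7: add 'q' → 'qajxq'
i=8: add 'p' → 'qajxqp'
i=9: skip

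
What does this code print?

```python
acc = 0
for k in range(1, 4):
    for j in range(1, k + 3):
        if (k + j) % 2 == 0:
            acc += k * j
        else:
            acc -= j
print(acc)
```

k=1,j=1: even sum, acc = 0+1 = 1
k=1,j=2: odd sum, acc = 1-2 = -1
k=1,j=3: even sum, acc = (-1)+3 = 2
k=2,j=1: odd sum, acc = 2-1 = 1
k=2,j=2: even sum, acc = 1+4 = 5
k=2,j=3: odd sum, acc = 5-3 = 2
k=2,j=4: even sum, acc = 2+8 = 10
k=3,j=1: even sum, acc = 10+3 = 13
k=3,j=2: odd sum, acc = 13-2 = 11
k=3,j=3: even sum, acc = 11+9 = 20
k=3,j=4: odd sum, acc = 20-4 = 16
k=3,j=5: even sum, acc = 16+15 = 31

31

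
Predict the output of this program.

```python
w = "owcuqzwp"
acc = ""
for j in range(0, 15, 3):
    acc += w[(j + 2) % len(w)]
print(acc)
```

czouw

j=0: add w[2]='c' → 'c'
j=3: add w[5]='z' → 'cz'
j=6: add w[0]='o' → 'czo'
j=9: add w[3]='u' → 'czou'
j=12: add w[6]='w' → 'czouw'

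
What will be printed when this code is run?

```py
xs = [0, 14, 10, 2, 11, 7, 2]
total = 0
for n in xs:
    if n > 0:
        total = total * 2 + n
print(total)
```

684

n=0: not >0
n=14: >0, total = 0*2+14 = 14
n=10: >0, total = 14*2+10 = 38
n=2: >0, total = 38*2+2 = 78
n=11: >0, total = 78*2+11 = 167
n=7: >0, total = 167*2+7 = 341
n=2: >0, total = 341*2+2 = 684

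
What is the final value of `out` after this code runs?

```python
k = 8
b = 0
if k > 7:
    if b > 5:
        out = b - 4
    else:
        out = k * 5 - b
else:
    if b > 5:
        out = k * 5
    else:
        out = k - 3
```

40

k=8, b=0
k > 7 is True; b > 5 is False
→ out = k * 5 - b = 40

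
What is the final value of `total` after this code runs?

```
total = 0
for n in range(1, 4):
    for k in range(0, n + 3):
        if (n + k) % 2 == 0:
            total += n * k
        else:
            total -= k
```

n=1,k=0: odd sum, total = 0-0 = 0
n=1,k=1: even sum, total = 0+1 = 1
n=1,k=2: odd sum, total = 1-2 = -1
n=1,k=3: even sum, total = (-1)+3 = 2
n=2,k=0: even sum, total = 2+0 = 2
n=2,k=1: odd sum, total = 2-1 = 1
n=2,k=2: even sum, total = 1+4 = 5
n=2,k=3: odd sum, total = 5-3 = 2
n=2,k=4: even sum, total = 2+8 = 10
n=3,k=0: odd sum, total = 10-0 = 10
n=3,k=1: even sum, total = 10+3 = 13
n=3,k=2: odd sum, total = 13-2 = 11
n=3,k=3: even sum, total = 11+9 = 20
n=3,k=4: odd sum, total = 20-4 = 16
n=3,k=5: even sum, total = 16+15 = 31

31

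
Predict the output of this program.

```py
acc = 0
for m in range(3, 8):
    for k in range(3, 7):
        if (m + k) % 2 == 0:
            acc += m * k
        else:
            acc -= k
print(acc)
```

m=3,k=3: even sum, acc = 0+9 = 9
m=3,k=4: odd sum, acc = 9-4 = 5
m=3,k=5: even sum, acc = 5+15 = 20
m=3,k=6: odd sum, acc = 20-6 = 14
m=4,k=3: odd sum, acc = 14-3 = 11
m=4,k=4: even sum, acc = 11+16 = 27
m=4,k=5: odd sum, acc = 27-5 = 22
m=4,k=6: even sum, acc = 22+24 = 46
m=5,k=3: even sum, acc = 46+15 = 61
m=5,k=4: odd sum, acc = 61-4 = 57
m=5,k=5: even sum, acc = 57+25 = 82
m=5,k=6: odd sum, acc = 82-6 = 76
m=6,k=3: odd sum, acc = 76-3 = 73
m=6,k=4: even sum, acc = 73+24 = 97
m=6,k=5: odd sum, acc = 97-5 = 92
m=6,k=6: even sum, acc = 92+36 = 128
m=7,k=3: even sum, acc = 128+21 = 149
m=7,k=4: odd sum, acc = 149-4 = 145
m=7,k=5: even sum, acc = 145+35 = 180
m=7,k=6: odd sum, acc = 180-6 = 174

174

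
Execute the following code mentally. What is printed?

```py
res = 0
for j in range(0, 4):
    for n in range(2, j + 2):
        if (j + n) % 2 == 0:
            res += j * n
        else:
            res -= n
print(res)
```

2

j=1,n=2: odd sum, res = 0-2 = -2
j=2,n=2: even sum, res = (-2)+4 = 2
j=2,n=3: odd sum, res = 2-3 = -1
j=3,n=2: odd sum, res = (-1)-2 = -3
j=3,n=3: even sum, res = (-3)+9 = 6
j=3,n=4: odd sum, res = 6-4 = 2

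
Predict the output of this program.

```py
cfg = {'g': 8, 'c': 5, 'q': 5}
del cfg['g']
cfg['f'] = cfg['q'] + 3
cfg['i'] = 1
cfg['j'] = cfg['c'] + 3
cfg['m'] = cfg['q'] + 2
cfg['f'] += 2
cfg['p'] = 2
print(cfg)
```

{'c': 5, 'q': 5, 'f': 10, 'i': 1, 'j': 8, 'm': 7, 'p': 2}

del 'g' → {'c': 5, 'q': 5}
cfg['f'] = cfg['q']+3 = 8 → {'c': 5, 'q': 5, 'f': 8}
cfg['i'] = 1 → {'c': 5, 'q': 5, 'f': 8, 'i': 1}
cfg['j'] = cfg['c']+3 = 8 → {'c': 5, 'q': 5, 'f': 8, 'i': 1, 'j': 8}
cfg['m'] = cfg['q']+2 = 7 → {'c': 5, 'q': 5, 'f': 8, 'i': 1, 'j': 8, 'm': 7}
cfg['f'] = 8+2 = 10 → {'c': 5, 'q': 5, 'f': 10, 'i': 1, 'j': 8, 'm': 7}
cfg['p'] = 2 → {'c': 5, 'q': 5, 'f': 10, 'i': 1, 'j': 8, 'm': 7, 'p': 2}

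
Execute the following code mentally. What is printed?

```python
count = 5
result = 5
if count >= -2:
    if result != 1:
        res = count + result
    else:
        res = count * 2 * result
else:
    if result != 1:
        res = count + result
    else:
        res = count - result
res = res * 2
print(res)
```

20

count=5, result=5
count >= -2 is True; result != 1 is True
→ res = count + result = 10
res = 10*2 = 20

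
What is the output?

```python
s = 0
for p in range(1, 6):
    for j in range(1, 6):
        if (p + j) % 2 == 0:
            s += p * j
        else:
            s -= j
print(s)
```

p=1,j=1: even sum, s = 0+1 = 1
p=1,j=2: odd sum, s = 1-2 = -1
p=1,j=3: even sum, s = (-1)+3 = 2
p=1,j=4: odd sum, s = 2-4 = -2
p=1,j=5: even sum, s = (-2)+5 = 3
p=2,j=1: odd sum, s = 3-1 = 2
p=2,j=2: even sum, s = 2+4 = 6
p=2,j=3: odd sum, s = 6-3 = 3
p=2,j=4: even sum, s = 3+8 = 11
p=2,j=5: odd sum, s = 11-5 = 6
p=3,j=1: even sum, s = 6+3 = 9
p=3,j=2: odd sum, s = 9-2 = 7
p=3,j=3: even sum, s = 7+9 = 16
p=3,j=4: odd sum, s = 16-4 = 12
p=3,j=5: even sum, s = 12+15 = 27
p=4,j=1: odd sum, s = 27-1 = 26
p=4,j=2: even sum, s = 26+8 = 34
p=4,j=3: odd sum, s = 34-3 = 31
p=4,j=4: even sum, s = 31+16 = 47
p=4,j=5: odd sum, s = 47-5 = 42
p=5,j=1: even sum, s = 42+5 = 47
p=5,j=2: odd sum, s = 47-2 = 45
p=5,j=3: even sum, s = 45+15 = 60
p=5,j=4: odd sum, s = 60-4 = 56
p=5,j=5: even sum, s = 56+25 = 81

81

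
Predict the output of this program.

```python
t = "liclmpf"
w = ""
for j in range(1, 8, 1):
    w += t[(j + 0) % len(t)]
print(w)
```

iclmpfl

j=1: add t[1]='i' → 'i'
j=2: add t[2]='c' → 'ic'
j=3: add t[3]='l' → 'icl'
j=4: add t[4]='m' → 'iclm'
j=5: add t[5]='p' → 'iclmp'
j=6: add t[6]='f' → 'iclmpf'
j=7: add t[0]='l' → 'iclmpfl'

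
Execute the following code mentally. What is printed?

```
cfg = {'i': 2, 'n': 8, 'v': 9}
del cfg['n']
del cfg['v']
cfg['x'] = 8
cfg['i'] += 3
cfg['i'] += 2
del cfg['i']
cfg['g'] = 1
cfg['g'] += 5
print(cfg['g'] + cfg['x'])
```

del 'n' → {'i': 2, 'v': 9}
del 'v' → {'i': 2}
cfg['x'] = 8 → {'i': 2, 'x': 8}
cfg['i'] = 2+3 = 5 → {'i': 5, 'x': 8}
cfg['i'] = 5+2 = 7 → {'i': 7, 'x': 8}
del 'i' → {'x': 8}
cfg['g'] = 1 → {'x': 8, 'g': 1}
cfg['g'] = 1+5 = 6 → {'x': 8, 'g': 6}
cfg['g']+cfg['x'] = 6+8 = 14

14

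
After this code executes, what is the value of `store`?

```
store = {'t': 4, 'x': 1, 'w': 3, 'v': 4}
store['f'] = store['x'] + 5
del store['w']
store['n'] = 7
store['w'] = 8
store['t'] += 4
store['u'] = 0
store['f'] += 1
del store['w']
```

{'t': 8, 'x': 1, 'v': 4, 'f': 7, 'n': 7, 'u': 0}

store['f'] = store['x']+5 = 6 → {'t': 4, 'x': 1, 'w': 3, 'v': 4, 'f': 6}
del 'w' → {'t': 4, 'x': 1, 'v': 4, 'f': 6}
store['n'] = 7 → {'t': 4, 'x': 1, 'v': 4, 'f': 6, 'n': 7}
store['w'] = 8 → {'t': 4, 'x': 1, 'v': 4, 'f': 6, 'n': 7, 'w': 8}
store['t'] = 4+4 = 8 → {'t': 8, 'x': 1, 'v': 4, 'f': 6, 'n': 7, 'w': 8}
store['u'] = 0 → {'t': 8, 'x': 1, 'v': 4, 'f': 6, 'n': 7, 'w': 8, 'u': 0}
store['f'] = 6+1 = 7 → {'t': 8, 'x': 1, 'v': 4, 'f': 7, 'n': 7, 'w': 8, 'u': 0}
del 'w' → {'t': 8, 'x': 1, 'v': 4, 'f': 7, 'n': 7, 'u': 0}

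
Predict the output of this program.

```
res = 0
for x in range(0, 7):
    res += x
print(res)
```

21

x=0: res = 0+0 = 0
x=1: res = 0+1 = 1
x=2: res = 1+2 = 3
x=3: res = 3+3 = 6
x=4: res = 6+4 = 10
x=5: res = 10+5 = 15
x=6: res = 15+6 = 21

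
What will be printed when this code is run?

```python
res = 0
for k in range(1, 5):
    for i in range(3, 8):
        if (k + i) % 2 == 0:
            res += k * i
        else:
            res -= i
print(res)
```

70

k=1,i=3: even sum, res = 0+3 = 3
k=1,i=4: odd sum, res = 3-4 = -1
k=1,i=5: even sum, res = (-1)+5 = 4
k=1,i=6: odd sum, res = 4-6 = -2
k=1,i=7: even sum, res = (-2)+7 = 5
k=2,i=3: odd sum, res = 5-3 = 2
k=2,i=4: even sum, res = 2+8 = 10
k=2,i=5: odd sum, res = 10-5 = 5
k=2,i=6: even sum, res = 5+12 = 17
k=2,i=7: odd sum, res = 17-7 = 10
k=3,i=3: even sum, res = 10+9 = 19
k=3,i=4: odd sum, res = 19-4 = 15
k=3,i=5: even sum, res = 15+15 = 30
k=3,i=6: odd sum, res = 30-6 = 24
k=3,i=7: even sum, res = 24+21 = 45
k=4,i=3: odd sum, res = 45-3 = 42
k=4,i=4: even sum, res = 42+16 = 58
k=4,i=5: odd sum, res = 58-5 = 53
k=4,i=6: even sum, res = 53+24 = 77
k=4,i=7: odd sum, res = 77-7 = 70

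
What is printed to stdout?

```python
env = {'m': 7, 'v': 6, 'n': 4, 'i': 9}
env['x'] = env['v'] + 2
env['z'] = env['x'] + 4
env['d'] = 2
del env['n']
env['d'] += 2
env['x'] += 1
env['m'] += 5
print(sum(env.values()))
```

env['x'] = env['v']+2 = 8 → {'m': 7, 'v': 6, 'n': 4, 'i': 9, 'x': 8}
env['z'] = env['x']+4 = 12 → {'m': 7, 'v': 6, 'n': 4, 'i': 9, 'x': 8, 'z': 12}
env['d'] = 2 → {'m': 7, 'v': 6, 'n': 4, 'i': 9, 'x': 8, 'z': 12, 'd': 2}
del 'n' → {'m': 7, 'v': 6, 'i': 9, 'x': 8, 'z': 12, 'd': 2}
env['d'] = 2+2 = 4 → {'m': 7, 'v': 6, 'i': 9, 'x': 8, 'z': 12, 'd': 4}
env['x'] = 8+1 = 9 → {'m': 7, 'v': 6, 'i': 9, 'x': 9, 'z': 12, 'd': 4}
env['m'] = 7+5 = 12 → {'m': 12, 'v': 6, 'i': 9, 'x': 9, 'z': 12, 'd': 4}
sum of values = 52

52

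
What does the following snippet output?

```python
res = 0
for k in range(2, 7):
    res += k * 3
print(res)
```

k=2: res = 0+2*3 = 6
k=3: res = 6+3*3 = 15
k=4: res = 15+4*3 = 27
k=5: res = 27+5*3 = 42
k=6: res = 42+6*3 = 60

60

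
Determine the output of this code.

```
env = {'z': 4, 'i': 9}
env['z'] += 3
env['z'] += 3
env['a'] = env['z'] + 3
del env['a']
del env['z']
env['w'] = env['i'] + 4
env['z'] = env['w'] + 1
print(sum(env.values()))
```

36

env['z'] = 4+3 = 7 → {'z': 7, 'i': 9}
env['z'] = 7+3 = 10 → {'z': 10, 'i': 9}
env['a'] = env['z']+3 = 13 → {'z': 10, 'i': 9, 'a': 13}
del 'a' → {'z': 10, 'i': 9}
del 'z' → {'i': 9}
env['w'] = env['i']+4 = 13 → {'i': 9, 'w': 13}
env['z'] = env['w']+1 = 14 → {'i': 9, 'w': 13, 'z': 14}
sum of values = 36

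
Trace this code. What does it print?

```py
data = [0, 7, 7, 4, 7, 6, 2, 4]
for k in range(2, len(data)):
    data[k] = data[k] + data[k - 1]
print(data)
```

k=2: data[2] = 7+7 = 14 → [0, 7, 14, 4, 7, 6, 2, 4]
k=3: data[3] = 4+14 = 18 → [0, 7, 14, 18, 7, 6, 2, 4]
k=4: data[4] = 7+18 = 25 → [0, 7, 14, 18, 25, 6, 2, 4]
k=5: data[5] = 6+25 = 31 → [0, 7, 14, 18, 25, 31, 2, 4]
k=6: data[6] = 2+31 = 33 → [0, 7, 14, 18, 25, 31, 33, 4]
k=7: data[7] = 4+33 = 37 → [0, 7, 14, 18, 25, 31, 33, 37]

[0, 7, 14, 18, 25, 31, 33, 37]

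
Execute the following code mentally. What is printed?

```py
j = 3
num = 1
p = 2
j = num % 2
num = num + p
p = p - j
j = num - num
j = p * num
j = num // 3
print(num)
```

j = 1%2 = 1
num = 1+2 = 3
p = 2-1 = 1
j = 3-3 = 0
j = 1*3 = 3
j = 3//3 = 1

3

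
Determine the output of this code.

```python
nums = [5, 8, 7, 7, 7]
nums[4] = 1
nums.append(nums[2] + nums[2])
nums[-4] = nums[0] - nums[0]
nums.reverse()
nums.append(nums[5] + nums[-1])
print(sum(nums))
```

45

nums[4] = 1 → [5, 8, 7, 7, 1]
append nums[2]+nums[2] = 7+7 = 14 → [5, 8, 7, 7, 1, 14]
nums[-4] = nums[0]-nums[0] = 5-5 = 0 → [5, 8, 0, 7, 1, 14]
reverse → [14, 1, 7, 0, 8, 5]
append nums[5]+nums[-1] = 5+5 = 10 → [14, 1, 7, 0, 8, 5, 10]
sum = 45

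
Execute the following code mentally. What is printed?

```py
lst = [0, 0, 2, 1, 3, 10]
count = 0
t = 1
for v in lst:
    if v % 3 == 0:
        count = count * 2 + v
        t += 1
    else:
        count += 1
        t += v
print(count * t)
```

v=0: %3==0, count = 0*2+0 = 0; t=2
v=0: %3==0, count = 0*2+0 = 0; t=3
v=2: not %3==0, count = 0+1 = 1; t=5
v=1: not %3==0, count = 1+1 = 2; t=6
v=3: %3==0, count = 2*2+3 = 7; t=7
v=10: not %3==0, count = 7+1 = 8; t=17
count*t = 8*17 = 136

136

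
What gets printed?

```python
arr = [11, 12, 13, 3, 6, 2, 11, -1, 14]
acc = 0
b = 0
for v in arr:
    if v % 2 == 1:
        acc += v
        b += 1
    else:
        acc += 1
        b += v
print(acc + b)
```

v=11: odd, acc = 0+11 = 11; b=1
v=12: not odd, acc = 11+1 = 12; b=13
v=13: odd, acc = 12+13 = 25; b=14
v=3: odd, acc = 25+3 = 28; b=15
v=6: not odd, acc = 28+1 = 29; b=21
v=2: not odd, acc = 29+1 = 30; b=23
v=11: odd, acc = 30+11 = 41; b=24
v=-1: odd, acc = 41+(-1) = 40; b=25
v=14: not odd, acc = 40+1 = 41; b=39
acc+b = 41+39 = 80

80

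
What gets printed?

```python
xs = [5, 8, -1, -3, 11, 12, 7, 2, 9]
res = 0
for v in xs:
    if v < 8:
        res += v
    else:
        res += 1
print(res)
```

14

v=5: <8, res = 0+5 = 5
v=8: not <8, res = 5+1 = 6
v=-1: <8, res = 6+(-1) = 5
v=-3: <8, res = 5+(-3) = 2
v=11: not <8, res = 2+1 = 3
v=12: not <8, res = 3+1 = 4
v=7: <8, res = 4+7 = 11
v=2: <8, res = 11+2 = 13
v=9: not <8, res = 13+1 = 14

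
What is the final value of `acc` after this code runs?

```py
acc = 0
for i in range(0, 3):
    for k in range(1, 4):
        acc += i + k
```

27

i=0,k=1: acc = 0+1 = 1
i=0,k=2: acc = 1+2 = 3
i=0,k=3: acc = 3+3 = 6
i=1,k=1: acc = 6+2 = 8
i=1,k=2: acc = 8+3 = 11
i=1,k=3: acc = 11+4 = 15
i=2,k=1: acc = 15+3 = 18
i=2,k=2: acc = 18+4 = 22
i=2,k=3: acc = 22+5 = 27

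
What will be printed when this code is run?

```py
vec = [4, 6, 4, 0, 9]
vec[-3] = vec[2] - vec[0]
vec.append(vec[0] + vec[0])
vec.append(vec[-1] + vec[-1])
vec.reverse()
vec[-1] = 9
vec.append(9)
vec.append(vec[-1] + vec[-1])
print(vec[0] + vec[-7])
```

vec[-3] = vec[2]-vec[0] = 4-4 = 0 → [4, 6, 0, 0, 9]
append vec[0]+vec[0] = 4+4 = 8 → [4, 6, 0, 0, 9, 8]
append vec[-1]+vec[-1] = 8+8 = 16 → [4, 6, 0, 0, 9, 8, 16]
reverse → [16, 8, 9, 0, 0, 6, 4]
vec[-1] = 9 → [16, 8, 9, 0, 0, 6, 9]
append 9 → [16, 8, 9, 0, 0, 6, 9, 9]
append vec[-1]+vec[-1] = 9+9 = 18 → [16, 8, 9, 0, 0, 6, 9, 9, 18]
vec[0]+vec[-7] = 16+9 = 25

25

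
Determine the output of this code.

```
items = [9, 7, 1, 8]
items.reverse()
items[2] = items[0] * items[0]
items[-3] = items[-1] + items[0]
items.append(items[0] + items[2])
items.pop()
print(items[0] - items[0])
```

0

reverse → [8, 1, 7, 9]
items[2] = items[0]*items[0] = 8*8 = 64 → [8, 1, 64, 9]
items[-3] = items[-1]+items[0] = 9+8 = 17 → [8, 17, 64, 9]
append items[0]+items[2] = 8+64 = 72 → [8, 17, 64, 9, 72]
pop() removes 72 → [8, 17, 64, 9]
items[0]-items[0] = 8-8 = 0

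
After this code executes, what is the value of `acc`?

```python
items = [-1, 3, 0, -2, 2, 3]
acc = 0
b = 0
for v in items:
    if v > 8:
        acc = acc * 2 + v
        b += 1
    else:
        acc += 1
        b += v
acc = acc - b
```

v=-1: not >8, acc = 0+1 = 1; b=-1
v=3: not >8, acc = 1+1 = 2; b=2
v=0: not >8, acc = 2+1 = 3; b=2
v=-2: not >8, acc = 3+1 = 4; b=0
v=2: not >8, acc = 4+1 = 5; b=2
v=3: not >8, acc = 5+1 = 6; b=5
acc-b = 6-5 = 1

1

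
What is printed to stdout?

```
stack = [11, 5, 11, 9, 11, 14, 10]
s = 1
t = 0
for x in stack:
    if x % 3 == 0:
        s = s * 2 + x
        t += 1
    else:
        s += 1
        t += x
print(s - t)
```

x=11: not %3==0, s = 1+1 = 2; t=11
x=5: not %3==0, s = 2+1 = 3; t=16
x=11: not %3==0, s = 3+1 = 4; t=27
x=9: %3==0, s = 4*2+9 = 17; t=28
x=11: not %3==0, s = 17+1 = 18; t=39
x=14: not %3==0, s = 18+1 = 19; t=53
x=10: not %3==0, s = 19+1 = 20; t=63
s-t = 20-63 = -43

-43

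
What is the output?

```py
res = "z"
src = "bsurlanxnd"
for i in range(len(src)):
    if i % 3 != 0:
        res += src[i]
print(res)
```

i=0: skip
i=1: add 's' → 'zs'
i=2: add 'u' → 'zsu'
i=3: skip
i=4: add 'l' → 'zsul'
i=5: add 'a' → 'zsula'
i=6: skip
i=7: add 'x' → 'zsulax'
i=8: add 'n' → 'zsulaxn'
i=9: skip

zsulaxn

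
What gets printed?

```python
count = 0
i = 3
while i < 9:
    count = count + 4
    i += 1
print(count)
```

24

i=3: count = 0+4 = 4
i=4: count = 4+4 = 8
i=5: count = 8+4 = 12
i=6: count = 12+4 = 16
i=7: count = 16+4 = 20
i=8: count = 20+4 = 24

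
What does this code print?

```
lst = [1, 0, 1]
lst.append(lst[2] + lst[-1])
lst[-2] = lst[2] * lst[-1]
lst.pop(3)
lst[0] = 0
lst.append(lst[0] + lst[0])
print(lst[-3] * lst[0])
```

0

append lst[2]+lst[-1] = 1+1 = 2 → [1, 0, 1, 2]
lst[-2] = lst[2]*lst[-1] = 1*2 = 2 → [1, 0, 2, 2]
pop(3) removes 2 → [1, 0, 2]
lst[0] = 0 → [0, 0, 2]
append lst[0]+lst[0] = 0+0 = 0 → [0, 0, 2, 0]
lst[-3]*lst[0] = 0*0 = 0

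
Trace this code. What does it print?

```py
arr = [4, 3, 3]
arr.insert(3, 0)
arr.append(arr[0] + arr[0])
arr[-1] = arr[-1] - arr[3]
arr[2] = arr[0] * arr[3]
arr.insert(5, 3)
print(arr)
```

[4, 3, 0, 0, 8, 3]

insert 0 at 3 → [4, 3, 3, 0]
append arr[0]+arr[0] = 4+4 = 8 → [4, 3, 3, 0, 8]
arr[-1] = arr[-1]-arr[3] = 8-0 = 8 → [4, 3, 3, 0, 8]
arr[2] = arr[0]*arr[3] = 4*0 = 0 → [4, 3, 0, 0, 8]
insert 3 at 5 → [4, 3, 0, 0, 8, 3]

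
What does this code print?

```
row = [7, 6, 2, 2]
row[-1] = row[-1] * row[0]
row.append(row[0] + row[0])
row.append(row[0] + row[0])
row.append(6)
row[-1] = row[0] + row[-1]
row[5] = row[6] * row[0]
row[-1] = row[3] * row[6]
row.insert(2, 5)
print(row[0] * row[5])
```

row[-1] = row[-1]*row[0] = 2*7 = 14 → [7, 6, 2, 14]
append row[0]+row[0] = 7+7 = 14 → [7, 6, 2, 14, 14]
append row[0]+row[0] = 7+7 = 14 → [7, 6, 2, 14, 14, 14]
append 6 → [7, 6, 2, 14, 14, 14, 6]
row[-1] = row[0]+row[-1] = 7+6 = 13 → [7, 6, 2, 14, 14, 14, 13]
row[5] = row[6]*row[0] = 13*7 = 91 → [7, 6, 2, 14, 14, 91, 13]
row[-1] = row[3]*row[6] = 14*13 = 182 → [7, 6, 2, 14, 14, 91, 182]
insert 5 at 2 → [7, 6, 5, 2, 14, 14, 91, 182]
row[0]*row[5] = 7*14 = 98

98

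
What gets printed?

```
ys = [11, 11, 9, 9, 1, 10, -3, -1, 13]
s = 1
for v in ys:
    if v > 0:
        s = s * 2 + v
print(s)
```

1437

v=11: >0, s = 1*2+11 = 13
v=11: >0, s = 13*2+11 = 37
v=9: >0, s = 37*2+9 = 83
v=9: >0, s = 83*2+9 = 175
v=1: >0, s = 175*2+1 = 351
v=10: >0, s = 351*2+10 = 712
v=-3: not >0
v=-1: not >0
v=13: >0, s = 712*2+13 = 1437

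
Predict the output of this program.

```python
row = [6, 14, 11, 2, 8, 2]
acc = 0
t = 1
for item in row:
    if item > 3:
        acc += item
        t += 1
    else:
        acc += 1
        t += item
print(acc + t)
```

50

item=6: >3, acc = 0+6 = 6; t=2
item=14: >3, acc = 6+14 = 20; t=3
item=11: >3, acc = 20+11 = 31; t=4
item=2: not >3, acc = 31+1 = 32; t=6
item=8: >3, acc = 32+8 = 40; t=7
item=2: not >3, acc = 40+1 = 41; t=9
acc+t = 41+9 = 50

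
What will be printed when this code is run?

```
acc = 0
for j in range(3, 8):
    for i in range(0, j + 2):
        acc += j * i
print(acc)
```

615

j=3,i=0: acc = 0+0 = 0
j=3,i=1: acc = 0+3 = 3
j=3,i=2: acc = 3+6 = 9
j=3,i=3: acc = 9+9 = 18
j=3,i=4: acc = 18+12 = 30
j=4,i=0: acc = 30+0 = 30
j=4,i=1: acc = 30+4 = 34
j=4,i=2: acc = 34+8 = 42
j=4,i=3: acc = 42+12 = 54
j=4,i=4: acc = 54+16 = 70
j=4,i=5: acc = 70+20 = 90
j=5,i=0: acc = 90+0 = 90
j=5,i=1: acc = 90+5 = 95
j=5,i=2: acc = 95+10 = 105
j=5,i=3: acc = 105+15 = 120
j=5,i=4: acc = 120+20 = 140
j=5,i=5: acc = 140+25 = 165
j=5,i=6: acc = 165+30 = 195
j=6,i=0: acc = 195+0 = 195
j=6,i=1: acc = 195+6 = 201
j=6,i=2: acc = 201+12 = 213
j=6,i=3: acc = 213+18 = 231
j=6,i=4: acc = 231+24 = 255
j=6,i=5: acc = 255+30 = 285
j=6,i=6: acc = 285+36 = 321
j=6,i=7: acc = 321+42 = 363
j=7,i=0: acc = 363+0 = 363
j=7,i=1: acc = 363+7 = 370
j=7,i=2: acc = 370+14 = 384
j=7,i=3: acc = 384+21 = 405
j=7,i=4: acc = 405+28 = 433
j=7,i=5: acc = 433+35 = 468
j=7,i=6: acc = 468+42 = 510
j=7,i=7: acc = 510+49 = 559
j=7,i=8: acc = 559+56 = 615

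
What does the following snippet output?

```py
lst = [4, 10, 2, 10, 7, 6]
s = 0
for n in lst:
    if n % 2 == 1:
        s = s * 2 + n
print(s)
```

n=4: not odd
n=10: not odd
n=2: not odd
n=10: not odd
n=7: odd, s = 0*2+7 = 7
n=6: not odd

7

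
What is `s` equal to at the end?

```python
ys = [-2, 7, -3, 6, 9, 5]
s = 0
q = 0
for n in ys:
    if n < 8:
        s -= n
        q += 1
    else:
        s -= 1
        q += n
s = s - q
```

-28

n=-2: <8, s = 0-(-2) = 2; q=1
n=7: <8, s = 2-7 = -5; q=2
n=-3: <8, s = (-5)-(-3) = -2; q=3
n=6: <8, s = (-2)-6 = -8; q=4
n=9: not <8, s = (-8)-1 = -9; q=13
n=5: <8, s = (-9)-5 = -14; q=14
s-q = (-14)-14 = -28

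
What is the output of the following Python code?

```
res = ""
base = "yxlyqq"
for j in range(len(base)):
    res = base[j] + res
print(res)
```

j=0: prepend 'y' → 'y'
j=1: prepend 'x' → 'xy'
j=2: prepend 'l' → 'lxy'
j=3: prepend 'y' → 'ylxy'
j=4: prepend 'q' → 'qylxy'
j=5: prepend 'q' → 'qqylxy'

qqylxy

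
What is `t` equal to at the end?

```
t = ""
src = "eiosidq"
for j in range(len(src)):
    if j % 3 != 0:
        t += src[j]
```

j=0: skip
j=1: add 'i' → 'i'
j=2: add 'o' → 'io'
j=3: skip
j=4: add 'i' → 'ioi'
j=5: add 'd' → 'ioid'
j=6: skip

'ioid'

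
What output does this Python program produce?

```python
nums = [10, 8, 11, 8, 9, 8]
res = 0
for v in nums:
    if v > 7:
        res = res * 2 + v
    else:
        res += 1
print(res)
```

v=10: >7, res = 0*2+10 = 10
v=8: >7, res = 10*2+8 = 28
v=11: >7, res = 28*2+11 = 67
v=8: >7, res = 67*2+8 = 142
v=9: >7, res = 142*2+9 = 293
v=8: >7, res = 293*2+8 = 594

594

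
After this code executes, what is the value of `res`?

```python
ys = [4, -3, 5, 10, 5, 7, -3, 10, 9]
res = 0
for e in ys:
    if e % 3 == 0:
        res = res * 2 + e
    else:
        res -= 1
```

-35

e=4: not %3==0, res = 0-1 = -1
e=-3: %3==0, res = (-1)*2+(-3) = -5
e=5: not %3==0, res = (-5)-1 = -6
e=10: not %3==0, res = (-6)-1 = -7
e=5: not %3==0, res = (-7)-1 = -8
e=7: not %3==0, res = (-8)-1 = -9
e=-3: %3==0, res = (-9)*2+(-3) = -21
e=10: not %3==0, res = (-21)-1 = -22
e=9: %3==0, res = (-22)*2+9 = -35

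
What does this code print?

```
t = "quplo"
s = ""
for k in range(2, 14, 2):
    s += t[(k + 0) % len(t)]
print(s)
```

k=2: add t[2]='p' → 'p'
k=4: add t[4]='o' → 'po'
k=6: add t[1]='u' → 'pou'
k=8: add t[3]='l' → 'poul'
k=10: add t[0]='q' → 'poulq'
k=12: add t[2]='p' → 'poulqp'

poulqp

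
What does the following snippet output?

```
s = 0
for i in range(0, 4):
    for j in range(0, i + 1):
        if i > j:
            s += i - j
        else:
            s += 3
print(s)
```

i=0,j=0: not 0>0, s = 0+3 = 3
i=1,j=0: 1>0, s = 3+1 = 4
i=1,j=1: not 1>1, s = 4+3 = 7
i=2,j=0: 2>0, s = 7+2 = 9
i=2,j=1: 2>1, s = 9+1 = 10
i=2,j=2: not 2>2, s = 10+3 = 13
i=3,j=0: 3>0, s = 13+3 = 16
i=3,j=1: 3>1, s = 16+2 = 18
i=3,j=2: 3>2, s = 18+1 = 19
i=3,j=3: not 3>3, s = 19+3 = 22

22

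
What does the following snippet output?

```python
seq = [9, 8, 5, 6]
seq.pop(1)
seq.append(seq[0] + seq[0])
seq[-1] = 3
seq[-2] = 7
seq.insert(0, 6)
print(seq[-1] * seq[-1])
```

9

pop(1) removes 8 → [9, 5, 6]
append seq[0]+seq[0] = 9+9 = 18 → [9, 5, 6, 18]
seq[-1] = 3 → [9, 5, 6, 3]
seq[-2] = 7 → [9, 5, 7, 3]
insert 6 at 0 → [6, 9, 5, 7, 3]
seq[-1]*seq[-1] = 3*3 = 9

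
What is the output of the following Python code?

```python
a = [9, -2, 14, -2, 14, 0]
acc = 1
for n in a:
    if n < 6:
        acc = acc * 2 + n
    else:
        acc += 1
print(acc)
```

10

n=9: not <6, acc = 1+1 = 2
n=-2: <6, acc = 2*2+(-2) = 2
n=14: not <6, acc = 2+1 = 3
n=-2: <6, acc = 3*2+(-2) = 4
n=14: not <6, acc = 4+1 = 5
n=0: <6, acc = 5*2+0 = 10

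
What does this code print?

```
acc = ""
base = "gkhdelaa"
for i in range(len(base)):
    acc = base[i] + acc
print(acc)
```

aaledhkg

i=0: prepend 'g' → 'g'
i=1: prepend 'k' → 'kg'
i=2: prepend 'h' → 'hkg'
i=3: prepend 'd' → 'dhkg'
i=4: prepend 'e' → 'edhkg'
i=5: prepend 'l' → 'ledhkg'
i=6: prepend 'a' → 'aledhkg'
i=7: prepend 'a' → 'aaledhkg'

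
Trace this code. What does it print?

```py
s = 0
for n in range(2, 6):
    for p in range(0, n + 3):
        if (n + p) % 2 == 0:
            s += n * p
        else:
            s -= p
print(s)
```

136

n=2,p=0: even sum, s = 0+0 = 0
n=2,p=1: odd sum, s = 0-1 = -1
n=2,p=2: even sum, s = (-1)+4 = 3
n=2,p=3: odd sum, s = 3-3 = 0
n=2,p=4: even sum, s = 0+8 = 8
n=3,p=0: odd sum, s = 8-0 = 8
n=3,p=1: even sum, s = 8+3 = 11
n=3,p=2: odd sum, s = 11-2 = 9
n=3,p=3: even sum, s = 9+9 = 18
n=3,p=4: odd sum, s = 18-4 = 14
n=3,p=5: even sum, s = 14+15 = 29
n=4,p=0: even sum, s = 29+0 = 29
n=4,p=1: odd sum, s = 29-1 = 28
n=4,p=2: even sum, s = 28+8 = 36
n=4,p=3: odd sum, s = 36-3 = 33
n=4,p=4: even sum, s = 33+16 = 49
n=4,p=5: odd sum, s = 49-5 = 44
n=4,p=6: even sum, s = 44+24 = 68
n=5,p=0: odd sum, s = 68-0 = 68
n=5,p=1: even sum, s = 68+5 = 73
n=5,p=2: odd sum, s = 73-2 = 71
n=5,p=3: even sum, s = 71+15 = 86
n=5,p=4: odd sum, s = 86-4 = 82
n=5,p=5: even sum, s = 82+25 = 107
n=5,p=6: odd sum, s = 107-6 = 101
n=5,p=7: even sum, s = 101+35 = 136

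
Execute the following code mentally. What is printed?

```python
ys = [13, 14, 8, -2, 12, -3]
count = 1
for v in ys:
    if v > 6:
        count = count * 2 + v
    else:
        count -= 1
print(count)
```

201

v=13: >6, count = 1*2+13 = 15
v=14: >6, count = 15*2+14 = 44
v=8: >6, count = 44*2+8 = 96
v=-2: not >6, count = 96-1 = 95
v=12: >6, count = 95*2+12 = 202
v=-3: not >6, count = 202-1 = 201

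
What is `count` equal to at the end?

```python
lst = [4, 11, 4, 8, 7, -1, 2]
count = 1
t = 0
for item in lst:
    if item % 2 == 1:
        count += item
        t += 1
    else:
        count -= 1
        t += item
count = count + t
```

item=4: not odd, count = 1-1 = 0; t=4
item=11: odd, count = 0+11 = 11; t=5
item=4: not odd, count = 11-1 = 10; t=9
item=8: not odd, count = 10-1 = 9; t=17
item=7: odd, count = 9+7 = 16; t=18
item=-1: odd, count = 16+(-1) = 15; t=19
item=2: not odd, count = 15-1 = 14; t=21
count+t = 14+21 = 35

35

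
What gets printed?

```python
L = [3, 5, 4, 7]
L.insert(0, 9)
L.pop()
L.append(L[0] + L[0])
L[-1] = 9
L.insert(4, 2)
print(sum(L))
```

32

insert 9 at 0 → [9, 3, 5, 4, 7]
pop() removes 7 → [9, 3, 5, 4]
append L[0]+L[0] = 9+9 = 18 → [9, 3, 5, 4, 18]
L[-1] = 9 → [9, 3, 5, 4, 9]
insert 2 at 4 → [9, 3, 5, 4, 2, 9]
sum = 32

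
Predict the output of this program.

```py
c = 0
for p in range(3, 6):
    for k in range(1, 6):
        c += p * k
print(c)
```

p=3,k=1: c = 0+3 = 3
p=3,k=2: c = 3+6 = 9
p=3,k=3: c = 9+9 = 18
p=3,k=4: c = 18+12 = 30
p=3,k=5: c = 30+15 = 45
p=4,k=1: c = 45+4 = 49
p=4,k=2: c = 49+8 = 57
p=4,k=3: c = 57+12 = 69
p=4,k=4: c = 69+16 = 85
p=4,k=5: c = 85+20 = 105
p=5,k=1: c = 105+5 = 110
p=5,k=2: c = 110+10 = 120
p=5,k=3: c = 120+15 = 135
p=5,k=4: c = 135+20 = 155
p=5,k=5: c = 155+25 = 180

180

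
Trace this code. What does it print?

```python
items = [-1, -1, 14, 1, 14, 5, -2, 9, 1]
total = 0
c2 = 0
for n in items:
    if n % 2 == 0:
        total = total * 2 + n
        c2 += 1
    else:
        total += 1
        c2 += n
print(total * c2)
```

1802

n=-1: not even, total = 0+1 = 1; c2=-1
n=-1: not even, total = 1+1 = 2; c2=-2
n=14: even, total = 2*2+14 = 18; c2=-1
n=1: not even, total = 18+1 = 19; c2=0
n=14: even, total = 19*2+14 = 52; c2=1
n=5: not even, total = 52+1 = 53; c2=6
n=-2: even, total = 53*2+(-2) = 104; c2=7
n=9: not even, total = 104+1 = 105; c2=16
n=1: not even, total = 105+1 = 106; c2=17
total*c2 = 106*17 = 1802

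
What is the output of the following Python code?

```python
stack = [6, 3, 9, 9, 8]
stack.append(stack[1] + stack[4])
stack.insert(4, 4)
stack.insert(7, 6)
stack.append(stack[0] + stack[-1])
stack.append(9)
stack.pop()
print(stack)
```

append stack[1]+stack[4] = 3+8 = 11 → [6, 3, 9, 9, 8, 11]
insert 4 at 4 → [6, 3, 9, 9, 4, 8, 11]
insert 6 at 7 → [6, 3, 9, 9, 4, 8, 11, 6]
append stack[0]+stack[-1] = 6+6 = 12 → [6, 3, 9, 9, 4, 8, 11, 6, 12]
append 9 → [6, 3, 9, 9, 4, 8, 11, 6, 12, 9]
pop() removes 9 → [6, 3, 9, 9, 4, 8, 11, 6, 12]

[6, 3, 9, 9, 4, 8, 11, 6, 12]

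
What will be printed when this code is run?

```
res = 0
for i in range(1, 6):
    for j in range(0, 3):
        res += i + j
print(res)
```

60

i=1,j=0: res = 0+1 = 1
i=1,j=1: res = 1+2 = 3
i=1,j=2: res = 3+3 = 6
i=2,j=0: res = 6+2 = 8
i=2,j=1: res = 8+3 = 11
i=2,j=2: res = 11+4 = 15
i=3,j=0: res = 15+3 = 18
i=3,j=1: res = 18+4 = 22
i=3,j=2: res = 22+5 = 27
i=4,j=0: res = 27+4 = 31
i=4,j=1: res = 31+5 = 36
i=4,j=2: res = 36+6 = 42
i=5,j=0: res = 42+5 = 47
i=5,j=1: res = 47+6 = 53
i=5,j=2: res = 53+7 = 60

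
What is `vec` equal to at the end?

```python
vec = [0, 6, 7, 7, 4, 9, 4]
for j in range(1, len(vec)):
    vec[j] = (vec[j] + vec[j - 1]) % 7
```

j=1: vec[1] = (6+0)%7 = 6 → [0, 6, 7, 7, 4, 9, 4]
j=2: vec[2] = (7+6)%7 = 6 → [0, 6, 6, 7, 4, 9, 4]
j=3: vec[3] = (7+6)%7 = 6 → [0, 6, 6, 6, 4, 9, 4]
j=4: vec[4] = (4+6)%7 = 3 → [0, 6, 6, 6, 3, 9, 4]
j=5: vec[5] = (9+3)%7 = 5 → [0, 6, 6, 6, 3, 5, 4]
j=6: vec[6] = (4+5)%7 = 2 → [0, 6, 6, 6, 3, 5, 2]

[0, 6, 6, 6, 3, 5, 2]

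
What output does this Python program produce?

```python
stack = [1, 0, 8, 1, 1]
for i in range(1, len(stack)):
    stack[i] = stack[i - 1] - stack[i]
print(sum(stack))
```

-22

i=1: stack[1] = 1-0 = 1 → [1, 1, 8, 1, 1]
i=2: stack[2] = 1-8 = -7 → [1, 1, -7, 1, 1]
i=3: stack[3] = (-7)-1 = -8 → [1, 1, -7, -8, 1]
i=4: stack[4] = (-8)-1 = -9 → [1, 1, -7, -8, -9]
sum = -22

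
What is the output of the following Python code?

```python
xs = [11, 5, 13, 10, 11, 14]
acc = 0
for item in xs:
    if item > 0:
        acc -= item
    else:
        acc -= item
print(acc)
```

-64

item=11: >0, acc = 0-11 = -11
item=5: >0, acc = (-11)-5 = -16
item=13: >0, acc = (-16)-13 = -29
item=10: >0, acc = (-29)-10 = -39
item=11: >0, acc = (-39)-11 = -50
item=14: >0, acc = (-50)-14 = -64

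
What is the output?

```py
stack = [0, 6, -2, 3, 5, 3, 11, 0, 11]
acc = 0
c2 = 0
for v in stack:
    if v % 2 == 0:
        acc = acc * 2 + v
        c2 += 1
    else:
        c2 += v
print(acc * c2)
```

v=0: even, acc = 0*2+0 = 0; c2=1
v=6: even, acc = 0*2+6 = 6; c2=2
v=-2: even, acc = 6*2+(-2) = 10; c2=3
v=3: not even; c2=6
v=5: not even; c2=11
v=3: not even; c2=14
v=11: not even; c2=25
v=0: even, acc = 10*2+0 = 20; c2=26
v=11: not even; c2=37
acc*c2 = 20*37 = 740

740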